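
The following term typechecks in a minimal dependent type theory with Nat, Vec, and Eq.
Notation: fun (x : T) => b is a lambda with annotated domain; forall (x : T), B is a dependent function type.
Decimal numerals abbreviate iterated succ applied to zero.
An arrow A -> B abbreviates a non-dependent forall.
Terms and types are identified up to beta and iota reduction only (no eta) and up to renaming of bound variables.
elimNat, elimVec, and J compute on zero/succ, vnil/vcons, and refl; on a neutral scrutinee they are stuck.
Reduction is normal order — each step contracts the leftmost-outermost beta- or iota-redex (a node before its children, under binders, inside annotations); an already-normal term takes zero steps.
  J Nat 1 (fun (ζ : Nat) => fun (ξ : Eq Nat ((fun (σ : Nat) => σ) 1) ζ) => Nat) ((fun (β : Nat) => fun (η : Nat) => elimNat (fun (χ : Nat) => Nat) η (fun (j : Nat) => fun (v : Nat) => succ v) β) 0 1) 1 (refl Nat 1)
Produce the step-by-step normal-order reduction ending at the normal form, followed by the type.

normal-order reduction:
  J Nat 1 (fun (ζ : Nat) => fun (ξ : Eq Nat ((fun (σ : Nat) => σ) 1) ζ) => Nat) ((fun (β : Nat) => fun (η : Nat) => elimNat (fun (χ : Nat) => Nat) η (fun (j : Nat) => fun (v : Nat) => succ v) β) 0 1) 1 (refl Nat 1)
  ~> (fun (ζ : Nat) => fun (ξ : Nat) => elimNat (fun (σ : Nat) => Nat) ξ (fun (β : Nat) => fun (η : Nat) => succ η) ζ) 0 1
  ~> (fun (ζ : Nat) => elimNat (fun (ξ : Nat) => Nat) ζ (fun (σ : Nat) => fun (β : Nat) => succ β) 0) 1
  ~> elimNat (fun (ζ : Nat) => Nat) 1 (fun (ξ : Nat) => fun (σ : Nat) => succ σ) 0
  ~> 1
type:
  Nat


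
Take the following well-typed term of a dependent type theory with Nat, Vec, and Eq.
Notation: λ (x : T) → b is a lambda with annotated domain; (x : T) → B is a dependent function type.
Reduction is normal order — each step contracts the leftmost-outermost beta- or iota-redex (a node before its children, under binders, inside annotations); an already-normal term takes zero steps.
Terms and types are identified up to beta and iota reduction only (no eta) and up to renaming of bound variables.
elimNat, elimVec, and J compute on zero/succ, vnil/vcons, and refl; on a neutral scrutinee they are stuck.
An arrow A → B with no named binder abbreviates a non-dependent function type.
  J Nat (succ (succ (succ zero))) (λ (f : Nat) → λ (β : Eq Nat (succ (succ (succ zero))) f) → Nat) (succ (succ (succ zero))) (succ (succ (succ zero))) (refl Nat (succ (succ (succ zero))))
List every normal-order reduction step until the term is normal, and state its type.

normal-order reduction sequence:
  J Nat (succ (succ (succ zero))) (λ (f : Nat) → λ (β : Eq Nat (succ (succ (succ zero))) f) → Nat) (succ (succ (succ zero))) (succ (succ (succ zero))) (refl Nat (succ (succ (succ zero))))
  ~> succ (succ (succ zero))
the term's type:
  Nat


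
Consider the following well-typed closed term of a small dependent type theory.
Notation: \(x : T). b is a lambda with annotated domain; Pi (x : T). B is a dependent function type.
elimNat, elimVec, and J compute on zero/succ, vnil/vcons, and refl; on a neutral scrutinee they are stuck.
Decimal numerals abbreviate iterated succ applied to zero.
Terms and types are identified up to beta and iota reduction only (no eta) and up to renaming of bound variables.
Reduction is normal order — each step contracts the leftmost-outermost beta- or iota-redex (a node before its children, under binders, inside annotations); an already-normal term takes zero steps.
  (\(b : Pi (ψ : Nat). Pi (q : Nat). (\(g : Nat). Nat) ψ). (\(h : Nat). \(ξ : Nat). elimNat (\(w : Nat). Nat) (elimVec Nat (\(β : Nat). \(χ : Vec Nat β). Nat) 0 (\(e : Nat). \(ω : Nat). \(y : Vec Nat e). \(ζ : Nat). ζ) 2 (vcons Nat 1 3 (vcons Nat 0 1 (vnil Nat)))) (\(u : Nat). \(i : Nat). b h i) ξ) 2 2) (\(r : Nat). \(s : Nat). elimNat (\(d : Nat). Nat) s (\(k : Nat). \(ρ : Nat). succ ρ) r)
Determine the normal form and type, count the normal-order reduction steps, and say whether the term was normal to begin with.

normal form:
  4
the term's type:
  Nat
steps to reach normal form (normal order): 39
started in normal form: no
first redex: a beta-redex


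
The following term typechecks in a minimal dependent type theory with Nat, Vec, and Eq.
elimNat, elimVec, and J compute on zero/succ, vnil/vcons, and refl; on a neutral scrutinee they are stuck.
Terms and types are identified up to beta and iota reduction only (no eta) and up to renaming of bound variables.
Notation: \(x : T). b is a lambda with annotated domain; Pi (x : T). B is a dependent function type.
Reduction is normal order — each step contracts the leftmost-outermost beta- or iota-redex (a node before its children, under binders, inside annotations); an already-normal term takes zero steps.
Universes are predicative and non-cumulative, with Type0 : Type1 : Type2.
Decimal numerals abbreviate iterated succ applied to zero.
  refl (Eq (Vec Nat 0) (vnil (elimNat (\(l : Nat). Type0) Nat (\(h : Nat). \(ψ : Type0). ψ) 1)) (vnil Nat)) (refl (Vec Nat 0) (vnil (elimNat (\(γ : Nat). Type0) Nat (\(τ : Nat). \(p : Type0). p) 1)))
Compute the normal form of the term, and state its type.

normal form:
  refl (Eq (Vec Nat 0) (vnil Nat) (vnil Nat)) (refl (Vec Nat 0) (vnil Nat))
the term's type:
  Eq (Eq (Vec Nat 0) (vnil Nat) (vnil Nat)) (refl (Vec Nat 0) (vnil Nat)) (refl (Vec Nat 0) (vnil Nat))
observation: 8 normal-order steps separate the term from its normal form.


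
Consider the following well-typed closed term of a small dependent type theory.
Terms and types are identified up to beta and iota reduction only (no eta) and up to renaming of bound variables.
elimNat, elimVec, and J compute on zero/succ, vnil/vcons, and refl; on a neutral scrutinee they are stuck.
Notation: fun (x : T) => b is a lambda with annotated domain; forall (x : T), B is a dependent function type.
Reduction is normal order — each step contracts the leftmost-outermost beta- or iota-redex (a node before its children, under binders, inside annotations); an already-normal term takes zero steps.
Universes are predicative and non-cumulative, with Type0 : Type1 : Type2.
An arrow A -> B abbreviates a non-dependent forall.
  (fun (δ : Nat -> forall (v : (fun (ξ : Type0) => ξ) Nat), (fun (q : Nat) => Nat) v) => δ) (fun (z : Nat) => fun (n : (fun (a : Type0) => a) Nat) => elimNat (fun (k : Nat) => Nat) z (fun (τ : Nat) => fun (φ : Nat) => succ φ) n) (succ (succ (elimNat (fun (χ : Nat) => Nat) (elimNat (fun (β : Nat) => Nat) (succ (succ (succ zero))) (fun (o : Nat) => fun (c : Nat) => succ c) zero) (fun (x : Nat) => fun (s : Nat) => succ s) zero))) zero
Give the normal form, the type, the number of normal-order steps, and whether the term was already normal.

reduced normal form:
  succ (succ (succ (succ (succ zero))))
type:
  Nat
reduction steps (normal order): 6
already normal: no
first redex: a beta-redex


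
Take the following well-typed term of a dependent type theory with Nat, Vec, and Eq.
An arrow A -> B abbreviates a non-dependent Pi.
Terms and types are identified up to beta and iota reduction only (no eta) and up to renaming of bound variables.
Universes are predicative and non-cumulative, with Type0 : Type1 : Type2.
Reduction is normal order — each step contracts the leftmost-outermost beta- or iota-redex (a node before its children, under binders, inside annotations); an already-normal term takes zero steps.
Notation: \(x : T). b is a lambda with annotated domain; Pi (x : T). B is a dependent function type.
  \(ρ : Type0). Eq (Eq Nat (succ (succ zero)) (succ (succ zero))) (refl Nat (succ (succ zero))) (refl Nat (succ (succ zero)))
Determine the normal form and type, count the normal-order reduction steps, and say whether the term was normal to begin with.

normal form:
  \(ρ : Type0). Eq (Eq Nat (succ (succ zero)) (succ (succ zero))) (refl Nat (succ (succ zero))) (refl Nat (succ (succ zero)))
type:
  Type0 -> Type0
reduction steps (normal order): 0
term was already normal: yes


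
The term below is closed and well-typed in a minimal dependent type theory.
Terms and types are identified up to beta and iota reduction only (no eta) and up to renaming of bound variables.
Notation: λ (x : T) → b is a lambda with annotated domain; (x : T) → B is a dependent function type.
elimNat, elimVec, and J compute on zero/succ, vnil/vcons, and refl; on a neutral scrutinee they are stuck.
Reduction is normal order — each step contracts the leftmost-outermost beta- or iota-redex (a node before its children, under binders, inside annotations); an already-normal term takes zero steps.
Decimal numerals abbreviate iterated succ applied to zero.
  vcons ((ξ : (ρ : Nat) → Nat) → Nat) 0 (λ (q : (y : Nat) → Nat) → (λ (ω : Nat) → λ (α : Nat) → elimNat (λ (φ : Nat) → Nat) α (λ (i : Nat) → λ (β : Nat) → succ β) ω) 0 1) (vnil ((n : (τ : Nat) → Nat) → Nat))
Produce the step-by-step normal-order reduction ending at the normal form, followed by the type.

normal-order reduction:
  vcons ((ξ : (ρ : Nat) → Nat) → Nat) 0 (λ (q : (y : Nat) → Nat) → (λ (ω : Nat) → λ (α : Nat) → elimNat (λ (φ : Nat) → Nat) α (λ (i : Nat) → λ (β : Nat) → succ β) ω) 0 1) (vnil ((n : (τ : Nat) → Nat) → Nat))
  ~> vcons ((ξ : (ρ : Nat) → Nat) → Nat) 0 (λ (q : (y : Nat) → Nat) → (λ (ω : Nat) → elimNat (λ (α : Nat) → Nat) ω (λ (φ : Nat) → λ (i : Nat) → succ i) 0) 1) (vnil ((β : (n : Nat) → Nat) → Nat))
  ~> vcons ((ξ : (ρ : Nat) → Nat) → Nat) 0 (λ (q : (y : Nat) → Nat) → elimNat (λ (ω : Nat) → Nat) 1 (λ (α : Nat) → λ (φ : Nat) → succ φ) 0) (vnil ((i : (β : Nat) → Nat) → Nat))
  ~> vcons ((ξ : (ρ : Nat) → Nat) → Nat) 0 (λ (q : (y : Nat) → Nat) → 1) (vnil ((ω : (α : Nat) → Nat) → Nat))
inferred type:
  Vec ((ξ : (ρ : Nat) → Nat) → Nat) 1


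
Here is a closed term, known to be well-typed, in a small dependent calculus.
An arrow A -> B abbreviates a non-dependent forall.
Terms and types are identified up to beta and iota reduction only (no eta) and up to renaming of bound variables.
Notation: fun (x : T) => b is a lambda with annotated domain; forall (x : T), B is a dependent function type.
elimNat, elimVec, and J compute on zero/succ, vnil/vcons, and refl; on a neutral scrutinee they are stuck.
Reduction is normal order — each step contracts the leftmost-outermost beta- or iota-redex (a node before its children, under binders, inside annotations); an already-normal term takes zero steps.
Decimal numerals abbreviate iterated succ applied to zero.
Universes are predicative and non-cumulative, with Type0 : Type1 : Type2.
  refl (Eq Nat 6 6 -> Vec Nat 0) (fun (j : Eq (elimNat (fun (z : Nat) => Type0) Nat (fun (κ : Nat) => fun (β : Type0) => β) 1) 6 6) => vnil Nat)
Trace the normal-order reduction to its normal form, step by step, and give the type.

normal-order reduction:
  refl (Eq Nat 6 6 -> Vec Nat 0) (fun (j : Eq (elimNat (fun (z : Nat) => Type0) Nat (fun (κ : Nat) => fun (β : Type0) => β) 1) 6 6) => vnil Nat)
  ~> refl (Eq Nat 6 6 -> Vec Nat 0) (fun (j : Eq ((fun (z : Nat) => fun (κ : Type0) => κ) 0 (elimNat (fun (β : Nat) => Type0) Nat (fun (s : Nat) => fun (l : Type0) => l) 0)) 6 6) => vnil Nat)
  ~> refl (Eq Nat 6 6 -> Vec Nat 0) (fun (j : Eq ((fun (z : Type0) => z) (elimNat (fun (κ : Nat) => Type0) Nat (fun (β : Nat) => fun (s : Type0) => s) 0)) 6 6) => vnil Nat)
  ~> refl (Eq Nat 6 6 -> Vec Nat 0) (fun (j : Eq (elimNat (fun (z : Nat) => Type0) Nat (fun (κ : Nat) => fun (β : Type0) => β) 0) 6 6) => vnil Nat)
  ~> refl (Eq Nat 6 6 -> Vec Nat 0) (fun (j : Eq Nat 6 6) => vnil Nat)
inferred type:
  Eq (Eq Nat 6 6 -> Vec Nat 0) (fun (j : Eq Nat 6 6) => vnil Nat) (fun (z : Eq Nat 6 6) => vnil Nat)


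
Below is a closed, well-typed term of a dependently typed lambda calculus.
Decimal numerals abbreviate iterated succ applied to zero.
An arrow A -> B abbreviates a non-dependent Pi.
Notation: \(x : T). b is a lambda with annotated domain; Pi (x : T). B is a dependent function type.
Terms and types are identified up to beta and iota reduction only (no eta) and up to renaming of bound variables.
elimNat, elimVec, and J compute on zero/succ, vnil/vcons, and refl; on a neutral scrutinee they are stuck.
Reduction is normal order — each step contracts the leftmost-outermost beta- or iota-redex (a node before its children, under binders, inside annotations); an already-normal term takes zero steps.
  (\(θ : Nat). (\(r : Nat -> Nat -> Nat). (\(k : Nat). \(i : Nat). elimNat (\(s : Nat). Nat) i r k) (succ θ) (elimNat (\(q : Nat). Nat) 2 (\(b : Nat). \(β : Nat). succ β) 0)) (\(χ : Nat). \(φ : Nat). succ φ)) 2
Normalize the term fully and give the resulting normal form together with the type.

reduced normal form:
  5
the term's type:
  Nat
observation: the leftmost-outermost redex is a beta-redex, and normalization takes 15 steps.


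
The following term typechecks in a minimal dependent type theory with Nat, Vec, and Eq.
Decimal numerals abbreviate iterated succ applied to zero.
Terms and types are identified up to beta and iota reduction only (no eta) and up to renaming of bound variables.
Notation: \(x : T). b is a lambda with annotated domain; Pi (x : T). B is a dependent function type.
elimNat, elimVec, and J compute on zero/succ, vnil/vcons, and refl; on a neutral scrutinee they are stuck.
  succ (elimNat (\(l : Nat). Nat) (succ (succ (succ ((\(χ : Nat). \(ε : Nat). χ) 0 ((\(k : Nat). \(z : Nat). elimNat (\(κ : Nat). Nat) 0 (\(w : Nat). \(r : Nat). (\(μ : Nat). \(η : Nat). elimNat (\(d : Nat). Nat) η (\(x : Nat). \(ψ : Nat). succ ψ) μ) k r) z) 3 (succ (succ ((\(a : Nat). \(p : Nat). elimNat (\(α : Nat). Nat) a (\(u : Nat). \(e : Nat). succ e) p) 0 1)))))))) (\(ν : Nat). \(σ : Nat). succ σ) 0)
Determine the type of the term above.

type:
  Nat


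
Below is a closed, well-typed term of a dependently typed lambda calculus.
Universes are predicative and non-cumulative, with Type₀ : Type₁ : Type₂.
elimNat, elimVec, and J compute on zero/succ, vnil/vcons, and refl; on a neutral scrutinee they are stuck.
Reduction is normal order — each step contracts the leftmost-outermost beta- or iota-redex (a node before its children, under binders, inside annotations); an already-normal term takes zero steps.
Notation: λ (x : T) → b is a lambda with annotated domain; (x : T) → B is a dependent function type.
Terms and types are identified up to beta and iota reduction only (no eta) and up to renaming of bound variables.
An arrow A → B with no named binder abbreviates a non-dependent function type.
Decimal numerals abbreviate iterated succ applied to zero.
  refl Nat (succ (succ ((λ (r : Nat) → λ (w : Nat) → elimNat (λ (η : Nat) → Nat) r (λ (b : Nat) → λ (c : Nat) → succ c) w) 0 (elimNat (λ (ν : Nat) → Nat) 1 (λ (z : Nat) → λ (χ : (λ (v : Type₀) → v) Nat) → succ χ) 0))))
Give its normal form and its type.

reduced normal form:
  refl Nat 3
type:
  Eq Nat 3 3
observation: normalization takes exactly 7 steps under the normal-order strategy.


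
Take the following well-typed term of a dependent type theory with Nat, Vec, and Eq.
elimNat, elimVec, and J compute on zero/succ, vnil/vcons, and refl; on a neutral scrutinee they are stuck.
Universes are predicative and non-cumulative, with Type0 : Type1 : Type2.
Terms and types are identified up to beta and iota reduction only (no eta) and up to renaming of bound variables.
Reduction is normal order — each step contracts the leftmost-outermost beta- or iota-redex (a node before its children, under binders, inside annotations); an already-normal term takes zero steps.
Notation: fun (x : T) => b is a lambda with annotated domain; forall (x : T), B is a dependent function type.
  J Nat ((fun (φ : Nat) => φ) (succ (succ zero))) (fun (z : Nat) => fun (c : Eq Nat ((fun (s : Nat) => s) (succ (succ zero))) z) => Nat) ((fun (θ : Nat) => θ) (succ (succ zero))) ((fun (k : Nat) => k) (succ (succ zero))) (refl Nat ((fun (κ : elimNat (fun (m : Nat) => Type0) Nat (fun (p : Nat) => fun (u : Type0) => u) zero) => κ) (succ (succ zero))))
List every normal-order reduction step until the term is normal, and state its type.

normal-order reduction:
  J Nat ((fun (φ : Nat) => φ) (succ (succ zero))) (fun (z : Nat) => fun (c : Eq Nat ((fun (s : Nat) => s) (succ (succ zero))) z) => Nat) ((fun (θ : Nat) => θ) (succ (succ zero))) ((fun (k : Nat) => k) (succ (succ zero))) (refl Nat ((fun (κ : elimNat (fun (m : Nat) => Type0) Nat (fun (p : Nat) => fun (u : Type0) => u) zero) => κ) (succ (succ zero))))
  ~> (fun (φ : Nat) => φ) (succ (succ zero))
  ~> succ (succ zero)
the term's type:
  Nat


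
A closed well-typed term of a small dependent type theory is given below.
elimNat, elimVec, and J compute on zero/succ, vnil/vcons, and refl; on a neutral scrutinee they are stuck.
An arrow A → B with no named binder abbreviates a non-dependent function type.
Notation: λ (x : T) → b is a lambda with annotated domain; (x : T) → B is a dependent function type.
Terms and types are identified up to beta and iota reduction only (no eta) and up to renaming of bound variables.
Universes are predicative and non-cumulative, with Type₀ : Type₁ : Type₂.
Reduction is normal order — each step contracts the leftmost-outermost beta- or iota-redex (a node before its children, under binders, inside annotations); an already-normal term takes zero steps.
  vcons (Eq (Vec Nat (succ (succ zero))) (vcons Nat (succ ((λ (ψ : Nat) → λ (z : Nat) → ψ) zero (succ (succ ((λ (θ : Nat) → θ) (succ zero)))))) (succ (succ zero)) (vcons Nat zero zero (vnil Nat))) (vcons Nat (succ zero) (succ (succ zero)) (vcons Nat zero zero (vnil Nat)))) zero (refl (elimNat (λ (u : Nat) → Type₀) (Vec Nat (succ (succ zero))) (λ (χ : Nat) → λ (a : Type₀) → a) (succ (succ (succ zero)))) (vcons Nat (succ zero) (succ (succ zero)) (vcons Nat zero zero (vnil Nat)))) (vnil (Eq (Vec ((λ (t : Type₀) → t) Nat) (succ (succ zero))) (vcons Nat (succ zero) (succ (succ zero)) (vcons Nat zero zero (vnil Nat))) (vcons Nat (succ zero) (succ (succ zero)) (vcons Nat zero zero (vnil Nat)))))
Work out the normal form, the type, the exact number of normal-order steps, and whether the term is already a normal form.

normal form:
  vcons (Eq (Vec Nat (succ (succ zero))) (vcons Nat (succ zero) (succ (succ zero)) (vcons Nat zero zero (vnil Nat))) (vcons Nat (succ zero) (succ (succ zero)) (vcons Nat zero zero (vnil Nat)))) zero (refl (Vec Nat (succ (succ zero))) (vcons Nat (succ zero) (succ (succ zero)) (vcons Nat zero zero (vnil Nat)))) (vnil (Eq (Vec Nat (succ (succ zero))) (vcons Nat (succ zero) (succ (succ zero)) (vcons Nat zero zero (vnil Nat))) (vcons Nat (succ zero) (succ (succ zero)) (vcons Nat zero zero (vnil Nat)))))
the term's type:
  Vec (Eq (Vec Nat (succ (succ zero))) (vcons Nat (succ zero) (succ (succ zero)) (vcons Nat zero zero (vnil Nat))) (vcons Nat (succ zero) (succ (succ zero)) (vcons Nat zero zero (vnil Nat)))) (succ zero)
steps to reach normal form (normal order): 13
term was already normal: no
first contracted redex: a beta-redex


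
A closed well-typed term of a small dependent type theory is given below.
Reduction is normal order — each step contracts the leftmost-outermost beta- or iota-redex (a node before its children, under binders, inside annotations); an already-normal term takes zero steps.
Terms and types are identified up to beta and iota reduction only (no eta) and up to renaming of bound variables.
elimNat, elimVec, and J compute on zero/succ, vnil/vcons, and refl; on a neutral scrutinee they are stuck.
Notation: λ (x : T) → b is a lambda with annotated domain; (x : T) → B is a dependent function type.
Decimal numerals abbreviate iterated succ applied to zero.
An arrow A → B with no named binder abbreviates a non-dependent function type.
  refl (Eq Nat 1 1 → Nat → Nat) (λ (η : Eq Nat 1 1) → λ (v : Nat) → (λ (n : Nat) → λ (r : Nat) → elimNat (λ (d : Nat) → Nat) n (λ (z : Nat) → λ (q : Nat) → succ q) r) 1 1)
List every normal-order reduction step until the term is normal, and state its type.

reduction (normal order):
  refl (Eq Nat 1 1 → Nat → Nat) (λ (η : Eq Nat 1 1) → λ (v : Nat) → (λ (n : Nat) → λ (r : Nat) → elimNat (λ (d : Nat) → Nat) n (λ (z : Nat) → λ (q : Nat) → succ q) r) 1 1)
  ~> refl (Eq Nat 1 1 → Nat → Nat) (λ (η : Eq Nat 1 1) → λ (v : Nat) → (λ (n : Nat) → elimNat (λ (r : Nat) → Nat) 1 (λ (d : Nat) → λ (z : Nat) → succ z) n) 1)
  ~> refl (Eq Nat 1 1 → Nat → Nat) (λ (η : Eq Nat 1 1) → λ (v : Nat) → elimNat (λ (n : Nat) → Nat) 1 (λ (r : Nat) → λ (d : Nat) → succ d) 1)
  ~> refl (Eq Nat 1 1 → Nat → Nat) (λ (η : Eq Nat 1 1) → λ (v : Nat) → (λ (n : Nat) → λ (r : Nat) → succ r) 0 (elimNat (λ (d : Nat) → Nat) 1 (λ (z : Nat) → λ (q : Nat) → succ q) 0))
  ~> refl (Eq Nat 1 1 → Nat → Nat) (λ (η : Eq Nat 1 1) → λ (v : Nat) → (λ (n : Nat) → succ n) (elimNat (λ (r : Nat) → Nat) 1 (λ (d : Nat) → λ (z : Nat) → succ z) 0))
  ~> refl (Eq Nat 1 1 → Nat → Nat) (λ (η : Eq Nat 1 1) → λ (v : Nat) → succ (elimNat (λ (n : Nat) → Nat) 1 (λ (r : Nat) → λ (d : Nat) → succ d) 0))
  ~> refl (Eq Nat 1 1 → Nat → Nat) (λ (η : Eq Nat 1 1) → λ (v : Nat) → 2)
inferred type:
  Eq (Eq Nat 1 1 → Nat → Nat) (λ (η : Eq Nat 1 1) → λ (v : Nat) → 2) (λ (n : Eq Nat 1 1) → λ (r : Nat) → 2)


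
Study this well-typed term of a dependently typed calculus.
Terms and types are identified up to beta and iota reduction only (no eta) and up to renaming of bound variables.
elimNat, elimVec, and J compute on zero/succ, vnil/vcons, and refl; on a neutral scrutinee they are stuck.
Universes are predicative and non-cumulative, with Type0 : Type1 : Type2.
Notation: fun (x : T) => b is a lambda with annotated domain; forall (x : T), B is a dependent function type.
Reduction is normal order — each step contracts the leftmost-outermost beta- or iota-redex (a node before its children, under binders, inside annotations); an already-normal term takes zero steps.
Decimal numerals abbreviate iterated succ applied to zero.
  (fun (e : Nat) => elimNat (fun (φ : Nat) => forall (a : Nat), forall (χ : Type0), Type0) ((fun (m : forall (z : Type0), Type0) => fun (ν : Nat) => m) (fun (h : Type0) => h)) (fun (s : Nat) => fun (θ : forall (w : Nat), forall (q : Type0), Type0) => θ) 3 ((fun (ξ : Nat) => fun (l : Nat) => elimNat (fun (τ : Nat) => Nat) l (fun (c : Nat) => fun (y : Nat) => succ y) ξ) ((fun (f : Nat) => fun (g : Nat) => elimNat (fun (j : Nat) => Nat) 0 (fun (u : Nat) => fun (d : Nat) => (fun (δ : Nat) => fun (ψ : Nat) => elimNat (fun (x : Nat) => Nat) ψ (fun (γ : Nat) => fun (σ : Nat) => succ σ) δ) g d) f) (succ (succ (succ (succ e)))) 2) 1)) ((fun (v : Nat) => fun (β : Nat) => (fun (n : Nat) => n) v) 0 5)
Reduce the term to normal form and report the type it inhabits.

resulting normal form:
  fun (e : Type0) => e
the term's type:
  forall (e : Type0), Type0
observation: 13 normal-order steps normalize the term, beginning with a beta-redex.


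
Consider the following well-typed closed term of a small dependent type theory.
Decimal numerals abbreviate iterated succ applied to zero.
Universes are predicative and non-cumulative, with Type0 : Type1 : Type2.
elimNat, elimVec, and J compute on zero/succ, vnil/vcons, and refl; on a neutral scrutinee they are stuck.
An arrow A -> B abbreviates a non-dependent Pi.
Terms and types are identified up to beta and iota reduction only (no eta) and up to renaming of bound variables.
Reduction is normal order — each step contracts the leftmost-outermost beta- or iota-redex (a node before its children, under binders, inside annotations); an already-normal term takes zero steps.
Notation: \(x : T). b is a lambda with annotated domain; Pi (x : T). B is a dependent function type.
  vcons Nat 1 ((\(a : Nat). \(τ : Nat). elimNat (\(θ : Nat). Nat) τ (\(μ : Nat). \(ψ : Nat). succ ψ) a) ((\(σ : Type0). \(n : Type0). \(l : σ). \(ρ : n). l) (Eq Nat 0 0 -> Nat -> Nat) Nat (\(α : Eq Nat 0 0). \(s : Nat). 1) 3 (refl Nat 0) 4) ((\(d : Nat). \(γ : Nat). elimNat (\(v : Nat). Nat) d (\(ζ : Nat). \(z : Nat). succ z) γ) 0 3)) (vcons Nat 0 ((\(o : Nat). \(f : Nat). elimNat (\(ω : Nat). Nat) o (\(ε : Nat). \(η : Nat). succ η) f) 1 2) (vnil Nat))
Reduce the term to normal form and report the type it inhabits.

normal form:
  vcons Nat 1 4 (vcons Nat 0 3 (vnil Nat))
the term's type:
  Vec Nat 2
observation: normalization takes exactly 33 steps under the normal-order strategy.


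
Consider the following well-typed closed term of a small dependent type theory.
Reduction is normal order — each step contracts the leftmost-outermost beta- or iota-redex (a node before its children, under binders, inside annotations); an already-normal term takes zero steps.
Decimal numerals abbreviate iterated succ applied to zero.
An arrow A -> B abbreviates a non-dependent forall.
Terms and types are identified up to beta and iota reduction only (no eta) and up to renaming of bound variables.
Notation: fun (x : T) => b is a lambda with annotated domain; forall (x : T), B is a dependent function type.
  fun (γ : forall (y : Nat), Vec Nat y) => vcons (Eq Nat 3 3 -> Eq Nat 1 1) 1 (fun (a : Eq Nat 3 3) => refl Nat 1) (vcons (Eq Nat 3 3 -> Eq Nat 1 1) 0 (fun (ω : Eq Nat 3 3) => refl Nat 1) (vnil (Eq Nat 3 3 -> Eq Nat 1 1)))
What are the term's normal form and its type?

normal form:
  fun (γ : forall (y : Nat), Vec Nat y) => vcons (Eq Nat 3 3 -> Eq Nat 1 1) 1 (fun (a : Eq Nat 3 3) => refl Nat 1) (vcons (Eq Nat 3 3 -> Eq Nat 1 1) 0 (fun (ω : Eq Nat 3 3) => refl Nat 1) (vnil (Eq Nat 3 3 -> Eq Nat 1 1)))
the term's type:
  (forall (γ : Nat), Vec Nat γ) -> Vec (Eq Nat 3 3 -> Eq Nat 1 1) 2
observation: no redex remains anywhere in the term; it is its own normal form.


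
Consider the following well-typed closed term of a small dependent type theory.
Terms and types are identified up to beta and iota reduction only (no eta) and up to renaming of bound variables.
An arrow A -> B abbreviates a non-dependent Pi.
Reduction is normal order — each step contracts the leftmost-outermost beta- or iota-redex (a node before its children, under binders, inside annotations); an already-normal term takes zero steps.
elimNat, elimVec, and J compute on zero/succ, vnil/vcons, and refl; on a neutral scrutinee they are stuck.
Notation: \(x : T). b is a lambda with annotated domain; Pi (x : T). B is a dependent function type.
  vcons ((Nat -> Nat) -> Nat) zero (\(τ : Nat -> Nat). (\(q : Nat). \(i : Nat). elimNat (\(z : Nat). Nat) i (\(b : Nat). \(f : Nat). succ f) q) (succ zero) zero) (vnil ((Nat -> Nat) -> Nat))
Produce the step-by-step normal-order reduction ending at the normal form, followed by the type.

normal-order reduction:
  vcons ((Nat -> Nat) -> Nat) zero (\(τ : Nat -> Nat). (\(q : Nat). \(i : Nat). elimNat (\(z : Nat). Nat) i (\(b : Nat). \(f : Nat). succ f) q) (succ zero) zero) (vnil ((Nat -> Nat) -> Nat))
  ~> vcons ((Nat -> Nat) -> Nat) zero (\(τ : Nat -> Nat). (\(q : Nat). elimNat (\(i : Nat). Nat) q (\(z : Nat). \(b : Nat). succ b) (succ zero)) zero) (vnil ((Nat -> Nat) -> Nat))
  ~> vcons ((Nat -> Nat) -> Nat) zero (\(τ : Nat -> Nat). elimNat (\(q : Nat). Nat) zero (\(i : Nat). \(z : Nat). succ z) (succ zero)) (vnil ((Nat -> Nat) -> Nat))
  ~> vcons ((Nat -> Nat) -> Nat) zero (\(τ : Nat -> Nat). (\(q : Nat). \(i : Nat). succ i) zero (elimNat (\(z : Nat). Nat) zero (\(b : Nat). \(f : Nat). succ f) zero)) (vnil ((Nat -> Nat) -> Nat))
  ~> vcons ((Nat -> Nat) -> Nat) zero (\(τ : Nat -> Nat). (\(q : Nat). succ q) (elimNat (\(i : Nat). Nat) zero (\(z : Nat). \(b : Nat). succ b) zero)) (vnil ((Nat -> Nat) -> Nat))
  ~> vcons ((Nat -> Nat) -> Nat) zero (\(τ : Nat -> Nat). succ (elimNat (\(q : Nat). Nat) zero (\(i : Nat). \(z : Nat). succ z) zero)) (vnil ((Nat -> Nat) -> Nat))
  ~> vcons ((Nat -> Nat) -> Nat) zero (\(τ : Nat -> Nat). succ zero) (vnil ((Nat -> Nat) -> Nat))
inferred type:
  Vec ((Nat -> Nat) -> Nat) (succ zero)


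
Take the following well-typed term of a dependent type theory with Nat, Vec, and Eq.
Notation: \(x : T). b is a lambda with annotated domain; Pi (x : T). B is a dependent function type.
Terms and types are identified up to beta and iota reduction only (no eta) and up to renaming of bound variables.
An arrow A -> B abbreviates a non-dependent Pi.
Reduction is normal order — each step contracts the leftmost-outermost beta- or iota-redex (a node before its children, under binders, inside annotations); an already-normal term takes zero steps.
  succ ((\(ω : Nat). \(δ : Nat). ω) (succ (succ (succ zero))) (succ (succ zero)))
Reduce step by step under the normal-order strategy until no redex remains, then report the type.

normal-order reduction:
  succ ((\(ω : Nat). \(δ : Nat). ω) (succ (succ (succ zero))) (succ (succ zero)))
  ~> succ ((\(ω : Nat). succ (succ (succ zero))) (succ (succ zero)))
  ~> succ (succ (succ (succ zero)))
type:
  Nat


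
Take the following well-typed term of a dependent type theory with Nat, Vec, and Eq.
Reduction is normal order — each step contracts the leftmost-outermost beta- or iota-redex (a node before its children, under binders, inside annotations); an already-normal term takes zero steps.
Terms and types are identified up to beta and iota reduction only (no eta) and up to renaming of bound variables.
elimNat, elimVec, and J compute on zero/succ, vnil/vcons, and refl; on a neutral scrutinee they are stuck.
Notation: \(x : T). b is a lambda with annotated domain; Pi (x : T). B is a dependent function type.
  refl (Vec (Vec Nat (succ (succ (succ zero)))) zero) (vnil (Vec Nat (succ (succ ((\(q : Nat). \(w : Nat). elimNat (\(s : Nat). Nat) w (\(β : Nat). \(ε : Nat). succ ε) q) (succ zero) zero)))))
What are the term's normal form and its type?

normal form:
  refl (Vec (Vec Nat (succ (succ (succ zero)))) zero) (vnil (Vec Nat (succ (succ (succ zero)))))
type:
  Eq (Vec (Vec Nat (succ (succ (succ zero)))) zero) (vnil (Vec Nat (succ (succ (succ zero))))) (vnil (Vec Nat (succ (succ (succ zero)))))


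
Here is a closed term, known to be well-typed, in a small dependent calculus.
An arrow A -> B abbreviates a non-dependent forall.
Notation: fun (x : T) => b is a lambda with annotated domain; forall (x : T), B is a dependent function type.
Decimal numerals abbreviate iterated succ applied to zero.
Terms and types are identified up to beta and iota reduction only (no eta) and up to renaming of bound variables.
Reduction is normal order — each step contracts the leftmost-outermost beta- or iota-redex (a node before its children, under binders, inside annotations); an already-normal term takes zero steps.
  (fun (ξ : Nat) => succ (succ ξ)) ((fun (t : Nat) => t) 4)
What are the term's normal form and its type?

resulting normal form:
  6
the term's type:
  Nat
observation: 2 normal-order steps separate the term from its normal form.


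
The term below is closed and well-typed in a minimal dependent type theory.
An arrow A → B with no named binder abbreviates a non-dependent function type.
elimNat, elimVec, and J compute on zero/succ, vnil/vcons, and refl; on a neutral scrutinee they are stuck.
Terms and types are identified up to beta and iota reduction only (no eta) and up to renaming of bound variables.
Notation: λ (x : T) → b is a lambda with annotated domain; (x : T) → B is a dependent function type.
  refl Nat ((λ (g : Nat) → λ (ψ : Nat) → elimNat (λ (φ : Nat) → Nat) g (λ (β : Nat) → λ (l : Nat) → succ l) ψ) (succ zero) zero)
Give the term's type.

the term's type:
  Eq Nat (succ zero) (succ zero)


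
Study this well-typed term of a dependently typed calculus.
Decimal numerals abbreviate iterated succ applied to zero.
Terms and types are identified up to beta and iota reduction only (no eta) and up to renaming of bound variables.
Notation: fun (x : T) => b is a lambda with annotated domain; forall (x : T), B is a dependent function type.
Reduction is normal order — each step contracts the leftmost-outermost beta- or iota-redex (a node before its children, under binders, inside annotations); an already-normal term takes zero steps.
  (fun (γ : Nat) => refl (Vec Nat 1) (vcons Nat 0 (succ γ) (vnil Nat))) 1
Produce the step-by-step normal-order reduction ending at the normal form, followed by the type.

normal-order reduction sequence:
  (fun (γ : Nat) => refl (Vec Nat 1) (vcons Nat 0 (succ γ) (vnil Nat))) 1
  ~> refl (Vec Nat 1) (vcons Nat 0 2 (vnil Nat))
inferred type:
  Eq (Vec Nat 1) (vcons Nat 0 2 (vnil Nat)) (vcons Nat 0 2 (vnil Nat))


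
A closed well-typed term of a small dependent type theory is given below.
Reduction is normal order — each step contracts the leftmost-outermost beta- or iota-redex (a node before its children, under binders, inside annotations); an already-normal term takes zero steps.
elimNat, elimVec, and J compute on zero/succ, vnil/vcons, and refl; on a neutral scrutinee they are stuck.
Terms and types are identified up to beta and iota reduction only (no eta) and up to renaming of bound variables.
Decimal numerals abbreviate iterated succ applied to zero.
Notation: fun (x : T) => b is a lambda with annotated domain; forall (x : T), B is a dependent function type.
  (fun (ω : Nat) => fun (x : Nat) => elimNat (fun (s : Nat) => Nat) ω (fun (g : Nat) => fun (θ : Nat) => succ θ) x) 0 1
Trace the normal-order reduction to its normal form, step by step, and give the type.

normal-order reduction:
  (fun (ω : Nat) => fun (x : Nat) => elimNat (fun (s : Nat) => Nat) ω (fun (g : Nat) => fun (θ : Nat) => succ θ) x) 0 1
  ~> (fun (ω : Nat) => elimNat (fun (x : Nat) => Nat) 0 (fun (s : Nat) => fun (g : Nat) => succ g) ω) 1
  ~> elimNat (fun (ω : Nat) => Nat) 0 (fun (x : Nat) => fun (s : Nat) => succ s) 1
  ~> (fun (ω : Nat) => fun (x : Nat) => succ x) 0 (elimNat (fun (s : Nat) => Nat) 0 (fun (g : Nat) => fun (θ : Nat) => succ θ) 0)
  ~> (fun (ω : Nat) => succ ω) (elimNat (fun (x : Nat) => Nat) 0 (fun (s : Nat) => fun (g : Nat) => succ g) 0)
  ~> succ (elimNat (fun (ω : Nat) => Nat) 0 (fun (x : Nat) => fun (s : Nat) => succ s) 0)
  ~> 1
type:
  Nat


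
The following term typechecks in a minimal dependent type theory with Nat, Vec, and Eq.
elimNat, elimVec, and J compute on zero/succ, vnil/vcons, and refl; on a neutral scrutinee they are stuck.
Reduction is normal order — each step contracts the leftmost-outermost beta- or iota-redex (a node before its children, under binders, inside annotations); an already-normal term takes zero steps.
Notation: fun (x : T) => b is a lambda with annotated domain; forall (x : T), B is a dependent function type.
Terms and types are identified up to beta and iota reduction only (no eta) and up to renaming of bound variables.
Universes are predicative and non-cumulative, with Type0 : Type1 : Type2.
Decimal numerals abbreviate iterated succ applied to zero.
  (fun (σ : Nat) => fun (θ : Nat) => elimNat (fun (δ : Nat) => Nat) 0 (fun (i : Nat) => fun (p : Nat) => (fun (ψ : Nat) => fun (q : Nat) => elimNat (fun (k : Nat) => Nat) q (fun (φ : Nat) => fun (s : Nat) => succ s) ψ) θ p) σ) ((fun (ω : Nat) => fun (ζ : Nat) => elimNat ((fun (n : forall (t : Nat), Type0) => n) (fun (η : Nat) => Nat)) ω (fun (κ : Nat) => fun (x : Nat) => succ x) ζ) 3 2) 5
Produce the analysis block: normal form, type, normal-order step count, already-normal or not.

reduced normal form:
  25
type:
  Nat
steps to reach normal form (normal order): 45
started in normal form: no
first redex: a beta-redex


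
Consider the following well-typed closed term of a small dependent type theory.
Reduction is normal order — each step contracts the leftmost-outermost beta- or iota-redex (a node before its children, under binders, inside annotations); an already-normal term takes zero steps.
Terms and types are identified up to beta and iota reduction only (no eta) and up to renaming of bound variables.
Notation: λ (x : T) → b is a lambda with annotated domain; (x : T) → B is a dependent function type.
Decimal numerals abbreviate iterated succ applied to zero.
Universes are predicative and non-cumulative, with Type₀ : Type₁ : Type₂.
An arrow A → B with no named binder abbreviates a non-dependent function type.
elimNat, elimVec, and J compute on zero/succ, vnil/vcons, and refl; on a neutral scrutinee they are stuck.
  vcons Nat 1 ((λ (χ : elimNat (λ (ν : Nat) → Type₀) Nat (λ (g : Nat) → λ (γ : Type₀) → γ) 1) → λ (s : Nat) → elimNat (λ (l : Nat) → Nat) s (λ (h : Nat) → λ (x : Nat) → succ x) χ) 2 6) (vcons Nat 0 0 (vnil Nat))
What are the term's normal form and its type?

resulting normal form:
  vcons Nat 1 8 (vcons Nat 0 0 (vnil Nat))
type:
  Vec Nat 2
observation: 9 normal-order steps normalize the term, beginning with a beta-redex.


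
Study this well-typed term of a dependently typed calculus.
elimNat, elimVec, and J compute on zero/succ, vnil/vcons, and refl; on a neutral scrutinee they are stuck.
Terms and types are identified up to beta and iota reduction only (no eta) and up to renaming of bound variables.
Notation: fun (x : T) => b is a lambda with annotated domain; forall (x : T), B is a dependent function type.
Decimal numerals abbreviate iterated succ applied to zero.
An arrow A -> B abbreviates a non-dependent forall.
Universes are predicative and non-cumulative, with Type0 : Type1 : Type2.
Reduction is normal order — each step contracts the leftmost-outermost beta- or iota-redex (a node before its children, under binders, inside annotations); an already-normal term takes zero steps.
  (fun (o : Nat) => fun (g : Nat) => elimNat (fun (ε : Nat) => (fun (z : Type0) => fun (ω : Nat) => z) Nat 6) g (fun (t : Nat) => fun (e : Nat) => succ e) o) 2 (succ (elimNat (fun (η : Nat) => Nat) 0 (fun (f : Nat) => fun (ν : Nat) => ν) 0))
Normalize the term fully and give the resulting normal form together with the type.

reduced normal form:
  3
inferred type:
  Nat


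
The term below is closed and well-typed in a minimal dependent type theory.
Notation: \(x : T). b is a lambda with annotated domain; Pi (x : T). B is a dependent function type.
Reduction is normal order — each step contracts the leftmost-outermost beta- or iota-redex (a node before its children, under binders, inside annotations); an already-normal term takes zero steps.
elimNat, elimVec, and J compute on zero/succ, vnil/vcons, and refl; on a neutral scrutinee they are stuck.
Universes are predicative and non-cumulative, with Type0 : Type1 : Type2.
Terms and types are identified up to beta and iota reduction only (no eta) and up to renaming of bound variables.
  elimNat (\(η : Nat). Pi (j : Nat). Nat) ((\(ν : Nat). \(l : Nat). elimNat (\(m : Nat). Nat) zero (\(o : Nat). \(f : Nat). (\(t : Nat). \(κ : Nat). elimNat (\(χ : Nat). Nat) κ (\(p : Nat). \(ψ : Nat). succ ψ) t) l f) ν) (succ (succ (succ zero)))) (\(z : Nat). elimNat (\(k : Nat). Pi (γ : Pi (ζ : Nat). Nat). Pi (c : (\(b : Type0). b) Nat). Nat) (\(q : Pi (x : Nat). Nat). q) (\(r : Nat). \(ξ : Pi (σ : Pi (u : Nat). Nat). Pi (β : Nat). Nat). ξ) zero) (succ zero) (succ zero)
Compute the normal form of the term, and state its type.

reduced normal form:
  succ (succ (succ zero))
type:
  Nat
observation: the term reaches its normal form after 35 normal-order steps.


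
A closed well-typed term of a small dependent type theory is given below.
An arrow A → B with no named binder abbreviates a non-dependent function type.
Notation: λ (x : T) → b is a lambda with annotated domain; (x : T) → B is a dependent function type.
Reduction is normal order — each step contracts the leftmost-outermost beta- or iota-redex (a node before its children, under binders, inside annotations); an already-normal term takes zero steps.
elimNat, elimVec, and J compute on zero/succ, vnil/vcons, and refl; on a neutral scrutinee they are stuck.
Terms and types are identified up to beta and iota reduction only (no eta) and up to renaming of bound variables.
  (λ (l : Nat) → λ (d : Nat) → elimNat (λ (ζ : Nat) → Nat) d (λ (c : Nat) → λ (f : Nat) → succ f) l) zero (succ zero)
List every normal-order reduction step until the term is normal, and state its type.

reduction (normal order):
  (λ (l : Nat) → λ (d : Nat) → elimNat (λ (ζ : Nat) → Nat) d (λ (c : Nat) → λ (f : Nat) → succ f) l) zero (succ zero)
  ~> (λ (l : Nat) → elimNat (λ (d : Nat) → Nat) l (λ (ζ : Nat) → λ (c : Nat) → succ c) zero) (succ zero)
  ~> elimNat (λ (l : Nat) → Nat) (succ zero) (λ (d : Nat) → λ (ζ : Nat) → succ ζ) zero
  ~> succ zero
the term's type:
  Nat
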